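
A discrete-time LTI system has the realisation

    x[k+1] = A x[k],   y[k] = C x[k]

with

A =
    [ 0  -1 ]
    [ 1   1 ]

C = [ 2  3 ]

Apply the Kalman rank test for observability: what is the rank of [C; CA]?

CA = [[3, 1]]
Observability matrix O = [C; CA] = [[2, 3], [3, 1]]
det(O) = 2·1 - 3·3 = 2 - 9 = -7 ≠ 0, so rank(O) = 2.
rank(O) = 2 = n, so the pair (A, C) is completely observable.

2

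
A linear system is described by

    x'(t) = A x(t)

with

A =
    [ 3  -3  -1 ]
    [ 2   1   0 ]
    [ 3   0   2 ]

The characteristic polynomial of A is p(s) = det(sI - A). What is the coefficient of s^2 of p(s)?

Expand det(sI - A) for the 3×3 matrix.
p(s) = s^3 - 6s^2 + 20s - 21.
(Check: constant term = det(-A) = (-1)^3 det A = -21; coefficient of s^2 = -tr A = -6.)
The coefficient of s^2 is -6.

-6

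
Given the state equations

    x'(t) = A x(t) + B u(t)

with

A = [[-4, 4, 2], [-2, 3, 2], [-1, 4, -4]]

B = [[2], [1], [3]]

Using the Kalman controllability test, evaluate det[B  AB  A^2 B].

AB = [[2], [5], [-10]]
A^2B = [[-8], [-9], [58]]
Controllability matrix C = [B  AB  A^2B] = [[2, 2, -8], [1, 5, -9], [3, -10, 58]]
Expanding along the first row, det(C) = 2·(5·58 - (-9)·(-10)) - 2·(1·58 - (-9)·3) + (-8)·(1·(-10) - 5·3) = 2·200 - 2·85 + (-8)·(-25) = 430
Since det(C) ≠ 0, rank(C) = 3 and the system is completely controllable.

430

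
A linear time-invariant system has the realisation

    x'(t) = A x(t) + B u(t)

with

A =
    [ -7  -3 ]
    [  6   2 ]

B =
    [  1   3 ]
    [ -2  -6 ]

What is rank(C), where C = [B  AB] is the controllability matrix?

AB = [[-1, -3], [2, 6]]
Controllability matrix C = [B  AB] = [[1, 3, -1, -3], [-2, -6, 2, 6]]
Every column of C is a scalar multiple of column 1 = [1, -2] (multipliers 1, 3, -1, -3), so the columns span a one-dimensional space.
C ≠ 0, hence rank(C) = 1.
rank(C) = 1 < n = 2, so the pair (A, B) is not completely controllable.

1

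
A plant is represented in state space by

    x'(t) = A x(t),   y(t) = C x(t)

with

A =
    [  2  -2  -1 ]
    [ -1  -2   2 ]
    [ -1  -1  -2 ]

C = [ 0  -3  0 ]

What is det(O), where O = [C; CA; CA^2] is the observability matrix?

297

CA = [[3, 6, -6]]
CA^2 = [[6, -12, 21]]
Observability matrix O = [C; CA; CA^2] = [[0, -3, 0], [3, 6, -6], [6, -12, 21]]
Expanding along the first row, det(O) = 0·(6·21 - (-6)·(-12)) - (-3)·(3·21 - (-6)·6) + 0·(3·(-12) - 6·6) = 0·54 - (-3)·99 + 0·(-72) = 297
Since det(O) ≠ 0, rank(O) = 3 and the system is completely observable.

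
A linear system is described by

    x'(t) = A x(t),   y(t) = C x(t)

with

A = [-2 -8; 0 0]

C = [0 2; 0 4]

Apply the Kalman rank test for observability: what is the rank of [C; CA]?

1

CA = [[0, 0], [0, 0]]
Observability matrix O = [C; CA] = [[0, 2], [0, 4], [0, 0], [0, 0]]
Every row of O is a scalar multiple of row 1 = [0, 2] (multipliers 1, 2, 0, 0), so the rows span a one-dimensional space.
O ≠ 0, hence rank(O) = 1.
rank(O) = 1 < n = 2, so the pair (A, C) is not completely observable.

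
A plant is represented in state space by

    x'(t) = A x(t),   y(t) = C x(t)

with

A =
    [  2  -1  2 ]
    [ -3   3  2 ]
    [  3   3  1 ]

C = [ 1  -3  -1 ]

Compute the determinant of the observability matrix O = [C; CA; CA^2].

101

CA = [[8, -13, -5]]
CA^2 = [[40, -62, -15]]
Observability matrix O = [C; CA; CA^2] = [[1, -3, -1], [8, -13, -5], [40, -62, -15]]
Expanding along the first row, det(O) = 1·((-13)·(-15) - (-5)·(-62)) - (-3)·(8·(-15) - (-5)·40) + (-1)·(8·(-62) - (-13)·40) = 1·(-115) - (-3)·80 + (-1)·24 = 101
Since det(O) ≠ 0, rank(O) = 3 and the system is completely observable.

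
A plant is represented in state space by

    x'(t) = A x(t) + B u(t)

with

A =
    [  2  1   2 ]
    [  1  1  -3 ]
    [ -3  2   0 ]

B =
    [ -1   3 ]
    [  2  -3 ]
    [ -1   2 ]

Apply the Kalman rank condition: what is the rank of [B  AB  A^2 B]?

3

AB = [[-2, 7], [4, -6], [7, -15]]
A^2B = [[14, -22], [-19, 46], [14, -33]]
Controllability matrix C = [B  AB  A^2B] = [[-1, 3, -2, 7, 14, -22], [2, -3, 4, -6, -19, 46], [-1, 2, 7, -15, 14, -33]]
Take the 3×3 submatrix of C formed by columns 1, 2, 3: [[-1, 3, -2], [2, -3, 4], [-1, 2, 7]]. Its determinant is (-1)·((-3)·7 - 4·2) - 3·(2·7 - 4·(-1)) + (-2)·(2·2 - (-3)·(-1)) = (-1)·(-29) - 3·18 + (-2)·1 = -27 ≠ 0.
So rank(C) ≥ 3; since C has 3 rows, rank(C) = 3.
rank(C) = 3 = n, so the pair (A, B) is completely controllable.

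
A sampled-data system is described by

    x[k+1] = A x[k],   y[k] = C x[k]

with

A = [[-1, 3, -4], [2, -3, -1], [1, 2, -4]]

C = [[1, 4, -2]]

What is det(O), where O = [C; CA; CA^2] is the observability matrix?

CA = [[5, -13, 0]]
CA^2 = [[-31, 54, -7]]
Observability matrix O = [C; CA; CA^2] = [[1, 4, -2], [5, -13, 0], [-31, 54, -7]]
Expanding along the first row, det(O) = 1·((-13)·(-7) - 0·54) - 4·(5·(-7) - 0·(-31)) + (-2)·(5·54 - (-13)·(-31)) = 1·91 - 4·(-35) + (-2)·(-133) = 497
Since det(O) ≠ 0, rank(O) = 3 and the system is completely observable.

497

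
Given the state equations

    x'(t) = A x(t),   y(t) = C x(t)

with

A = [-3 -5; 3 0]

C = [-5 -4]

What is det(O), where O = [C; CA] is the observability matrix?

CA = [[3, 25]]
Observability matrix O = [C; CA] = [[-5, -4], [3, 25]]
det(O) = (-5)·25 - (-4)·3 = -125 - (-12) = -113
Since det(O) ≠ 0, rank(O) = 2 and the system is completely observable.

-113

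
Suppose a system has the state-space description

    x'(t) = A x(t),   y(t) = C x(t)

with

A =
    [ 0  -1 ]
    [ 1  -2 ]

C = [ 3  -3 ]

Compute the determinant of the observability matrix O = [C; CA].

CA = [[-3, 3]]
Observability matrix O = [C; CA] = [[3, -3], [-3, 3]]
det(O) = 3·3 - (-3)·(-3) = 9 - 9 = 0
Since det(O) = 0, rank(O) < 2 and the system is not completely observable.

0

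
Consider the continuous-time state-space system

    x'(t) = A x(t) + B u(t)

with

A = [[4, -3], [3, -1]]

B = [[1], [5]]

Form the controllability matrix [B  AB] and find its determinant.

AB = [[-11], [-2]]
Controllability matrix C = [B  AB] = [[1, -11], [5, -2]]
det(C) = 1·(-2) - (-11)·5 = -2 - (-55) = 53
Since det(C) ≠ 0, rank(C) = 2 and the system is completely controllable.

53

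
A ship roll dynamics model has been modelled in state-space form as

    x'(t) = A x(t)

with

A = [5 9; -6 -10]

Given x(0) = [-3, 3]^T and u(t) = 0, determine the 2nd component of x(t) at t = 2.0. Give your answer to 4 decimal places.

0.0010

det(sI - A) = s^2 - (tr A)s + det A, with tr A = 5 + (-10) = -5 and det A = 5·(-10) - 9·(-6) = -50 - (-54) = 4.
So p(s) = det(sI - A) = s^2 + 5s + 4.
Factor s^2 + 5s + 4: two numbers with sum -5 and product 4 are -1 and -4, so s^2 + 5s + 4 = (s + 1)(s + 4).
Hence p(s) = (s + 1) (s + 4), with roots -4, -1.
The eigenvalues -4, -1 are distinct and real, so A is diagonalisable and x(t) = e^{At} x(0) = V diag(e^{λ_i t}) V^{-1} x(0), where the columns of V are the eigenvectors.
λ = -4: A - (-4)I = [[9, 9], [-6, -6]]. Row 1 gives 9·v1 + 9·v2 = 0, so take v_1 = [1, -1]^T.
λ = -1: A - (-1)I = [[6, 9], [-6, -9]]. Row 1 gives 6·v1 + 9·v2 = 0, so take v_2 = [3, -2]^T.
V = [v_1 v_2] = [[1, 3], [-1, -2]] has det V = 1, so V^{-1} = adj(V)/det V = [[-2, -3], [1, 1]].
Modal coordinates z(0) = V^{-1} x(0): (-2)·(-3) + (-3)·3 = -3; 1·(-3) + 1·3 = 0; so z(0) = [-3, 0]^T.
x_2(t) = Σ_i (v_i)_2 · z_i(0) · e^{λ_i t} (row 2 of V times the modal terms).
x_2(2.0) = (-1)·(-3)·e^{-4·2.0} + (-2)·0·e^{-1·2.0} = 3·0.000335 + 0·0.135335 = 0.0010.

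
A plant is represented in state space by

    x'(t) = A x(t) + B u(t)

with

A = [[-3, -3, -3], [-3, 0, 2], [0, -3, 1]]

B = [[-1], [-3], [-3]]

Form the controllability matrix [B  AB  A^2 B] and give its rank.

3

AB = [[21], [-3], [6]]
A^2B = [[-72], [-51], [15]]
Controllability matrix C = [B  AB  A^2B] = [[-1, 21, -72], [-3, -3, -51], [-3, 6, 15]]
det(C) = (-1)·((-3)·15 - (-51)·6) - 21·((-3)·15 - (-51)·(-3)) + (-72)·((-3)·6 - (-3)·(-3)) = (-1)·261 - 21·(-198) + (-72)·(-27) = 5841 ≠ 0, so rank(C) = 3.
rank(C) = 3 = n, so the pair (A, B) is completely controllable.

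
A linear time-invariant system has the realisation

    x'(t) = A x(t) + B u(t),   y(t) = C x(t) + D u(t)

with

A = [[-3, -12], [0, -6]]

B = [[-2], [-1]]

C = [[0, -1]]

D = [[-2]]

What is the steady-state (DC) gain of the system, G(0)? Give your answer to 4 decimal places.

-1.8333

G(0) = C(-A)^{-1}B + D = -C A^{-1} B + D.
det A = 18, so A^{-1} = (1/18)·adj(A) = [[-1/3, 2/3], [0, -1/6]]
A^{-1} B = [0, 1/6]^T
C A^{-1} B = -1/6
G(0) = D - C A^{-1} B = -2 - (-1/6) = -11/6 ≈ -1.8333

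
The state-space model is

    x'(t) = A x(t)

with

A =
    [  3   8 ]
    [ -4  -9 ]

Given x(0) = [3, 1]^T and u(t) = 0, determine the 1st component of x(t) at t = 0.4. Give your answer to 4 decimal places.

det(sI - A) = s^2 - (tr A)s + det A, with tr A = 3 + (-9) = -6 and det A = 3·(-9) - 8·(-4) = -27 - (-32) = 5.
So p(s) = det(sI - A) = s^2 + 6s + 5.
Factor s^2 + 6s + 5: two numbers with sum -6 and product 5 are -1 and -5, so s^2 + 6s + 5 = (s + 1)(s + 5).
Hence p(s) = (s + 1) (s + 5), with roots -5, -1.
The eigenvalues -5, -1 are distinct and real, so A is diagonalisable and x(t) = e^{At} x(0) = V diag(e^{λ_i t}) V^{-1} x(0), where the columns of V are the eigenvectors.
λ = -5: A - (-5)I = [[8, 8], [-4, -4]]. Row 1 gives 8·v1 + 8·v2 = 0, so take v_1 = [-1, 1]^T.
λ = -1: A - (-1)I = [[4, 8], [-4, -8]]. Row 1 gives 4·v1 + 8·v2 = 0, so take v_2 = [2, -1]^T.
V = [v_1 v_2] = [[-1, 2], [1, -1]] has det V = -1, so V^{-1} = adj(V)/det V = [[1, 2], [1, 1]].
Modal coordinates z(0) = V^{-1} x(0): 1·3 + 2·1 = 5; 1·3 + 1·1 = 4; so z(0) = [5, 4]^T.
x_1(t) = Σ_i (v_i)_1 · z_i(0) · e^{λ_i t} (row 1 of V times the modal terms).
x_1(0.4) = (-1)·5·e^{-5·0.4} + 2·4·e^{-1·0.4} = (-5)·0.135335 + 8·0.670320 = 4.6859.

4.6859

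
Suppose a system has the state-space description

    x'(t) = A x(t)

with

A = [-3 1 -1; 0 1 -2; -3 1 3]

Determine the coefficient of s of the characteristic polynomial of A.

Expand det(sI - A) for the 3×3 matrix.
p(s) = s^3 - s^2 - 10s + 12.
(Check: constant term = det(-A) = (-1)^3 det A = 12; coefficient of s^2 = -tr A = -1.)
The coefficient of s is -10.

-10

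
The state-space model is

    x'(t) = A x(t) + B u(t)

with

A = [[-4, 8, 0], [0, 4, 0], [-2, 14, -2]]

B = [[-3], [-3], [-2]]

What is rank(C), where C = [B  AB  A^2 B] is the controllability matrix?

2

AB = [[-12], [-12], [-32]]
A^2B = [[-48], [-48], [-80]]
Controllability matrix C = [B  AB  A^2B] = [[-3, -12, -48], [-3, -12, -48], [-2, -32, -80]]
The rows r1, r2, r3 of C are linearly dependent: -r1 + r2 = 0 (check each entry), so rank(C) ≤ 2.
The 2×2 minor from rows 1, 3, columns 1, 2 is (-3)·(-32) - (-12)·(-2) = 96 - 24 = 72 ≠ 0, so rank(C) = 2.
rank(C) = 2 < n = 3, so the pair (A, B) is not completely controllable.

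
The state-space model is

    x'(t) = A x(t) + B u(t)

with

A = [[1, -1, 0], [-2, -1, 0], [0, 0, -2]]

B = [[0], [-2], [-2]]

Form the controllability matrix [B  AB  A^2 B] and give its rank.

3

AB = [[2], [2], [4]]
A^2B = [[0], [-6], [-8]]
Controllability matrix C = [B  AB  A^2B] = [[0, 2, 0], [-2, 2, -6], [-2, 4, -8]]
det(C) = 0·(2·(-8) - (-6)·4) - 2·((-2)·(-8) - (-6)·(-2)) + 0·((-2)·4 - 2·(-2)) = 0·8 - 2·4 + 0·(-4) = -8 ≠ 0, so rank(C) = 3.
rank(C) = 3 = n, so the pair (A, B) is completely controllable.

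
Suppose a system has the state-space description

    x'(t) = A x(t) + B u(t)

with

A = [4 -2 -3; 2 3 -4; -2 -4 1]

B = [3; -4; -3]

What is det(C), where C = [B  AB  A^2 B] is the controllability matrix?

AB = [[29], [6], [7]]
A^2B = [[83], [48], [-75]]
Controllability matrix C = [B  AB  A^2B] = [[3, 29, 83], [-4, 6, 48], [-3, 7, -75]]
Expanding along the first row, det(C) = 3·(6·(-75) - 48·7) - 29·((-4)·(-75) - 48·(-3)) + 83·((-4)·7 - 6·(-3)) = 3·(-786) - 29·444 + 83·(-10) = -16064
Since det(C) ≠ 0, rank(C) = 3 and the system is completely controllable.

-16064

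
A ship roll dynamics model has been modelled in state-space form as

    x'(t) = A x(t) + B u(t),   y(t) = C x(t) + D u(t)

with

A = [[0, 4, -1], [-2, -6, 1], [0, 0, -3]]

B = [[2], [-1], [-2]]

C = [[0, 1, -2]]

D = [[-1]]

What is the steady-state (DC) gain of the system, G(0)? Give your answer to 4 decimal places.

G(0) = C(-A)^{-1}B + D = -C A^{-1} B + D.
det A = -24, so A^{-1} = (1/-24)·adj(A) = [[-3/4, -1/2, 1/12], [1/4, 0, -1/12], [0, 0, -1/3]]
A^{-1} B = [-7/6, 2/3, 2/3]^T
C A^{-1} B = -2/3
G(0) = D - C A^{-1} B = -1 - (-2/3) = -1/3 ≈ -0.3333

-0.3333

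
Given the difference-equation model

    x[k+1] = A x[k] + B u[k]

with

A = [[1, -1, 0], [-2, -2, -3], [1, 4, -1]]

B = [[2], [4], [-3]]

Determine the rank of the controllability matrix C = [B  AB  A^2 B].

3

AB = [[-2], [-3], [21]]
A^2B = [[1], [-53], [-35]]
Controllability matrix C = [B  AB  A^2B] = [[2, -2, 1], [4, -3, -53], [-3, 21, -35]]
det(C) = 2·((-3)·(-35) - (-53)·21) - (-2)·(4·(-35) - (-53)·(-3)) + 1·(4·21 - (-3)·(-3)) = 2·1218 - (-2)·(-299) + 1·75 = 1913 ≠ 0, so rank(C) = 3.
rank(C) = 3 = n, so the pair (A, B) is completely controllable.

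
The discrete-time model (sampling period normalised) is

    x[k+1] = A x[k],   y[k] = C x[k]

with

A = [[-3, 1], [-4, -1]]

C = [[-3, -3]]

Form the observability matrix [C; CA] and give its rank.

CA = [[21, 0]]
Observability matrix O = [C; CA] = [[-3, -3], [21, 0]]
det(O) = (-3)·0 - (-3)·21 = 0 - (-63) = 63 ≠ 0, so rank(O) = 2.
rank(O) = 2 = n, so the pair (A, C) is completely observable.

2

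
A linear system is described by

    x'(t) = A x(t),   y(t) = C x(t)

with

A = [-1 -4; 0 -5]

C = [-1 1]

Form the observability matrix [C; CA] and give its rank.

CA = [[1, -1]]
Observability matrix O = [C; CA] = [[-1, 1], [1, -1]]
Every row of O is a scalar multiple of row 1 = [-1, 1] (multipliers 1, -1), so the rows span a one-dimensional space.
O ≠ 0, hence rank(O) = 1.
rank(O) = 1 < n = 2, so the pair (A, C) is not completely observable.

1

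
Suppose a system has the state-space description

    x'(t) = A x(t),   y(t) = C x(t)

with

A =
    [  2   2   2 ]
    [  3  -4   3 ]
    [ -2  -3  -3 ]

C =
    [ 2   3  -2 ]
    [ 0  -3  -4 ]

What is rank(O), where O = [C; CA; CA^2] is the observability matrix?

3

CA = [[17, -2, 19], [-1, 24, 3]]
CA^2 = [[-10, -15, -29], [64, -107, 61]]
Observability matrix O = [C; CA; CA^2] = [[2, 3, -2], [0, -3, -4], [17, -2, 19], [-1, 24, 3], [-10, -15, -29], [64, -107, 61]]
Take the 3×3 submatrix of O formed by rows 1, 2, 3: [[2, 3, -2], [0, -3, -4], [17, -2, 19]]. Its determinant is 2·((-3)·19 - (-4)·(-2)) - 3·(0·19 - (-4)·17) + (-2)·(0·(-2) - (-3)·17) = 2·(-65) - 3·68 + (-2)·51 = -436 ≠ 0.
So rank(O) ≥ 3; since O has 3 columns, rank(O) = 3.
rank(O) = 3 = n, so the pair (A, C) is completely observable.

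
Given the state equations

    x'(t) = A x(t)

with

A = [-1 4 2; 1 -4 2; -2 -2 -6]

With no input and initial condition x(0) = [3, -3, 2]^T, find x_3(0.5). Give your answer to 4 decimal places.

det(sI - A) = s^3 - (tr A)s^2 + (M11 + M22 + M33)s - det A, where Mii is the 2×2 principal minor of A obtained by deleting row i and column i.
tr A = (-1) + (-4) + (-6) = -11; M11 = (-4)·(-6) - 2·(-2) = 24 - (-4) = 28; M22 = (-1)·(-6) - 2·(-2) = 6 - (-4) = 10; M33 = (-1)·(-4) - 4·1 = 4 - 4 = 0; sum of minors = 38.
det A = (-1)·((-4)·(-6) - 2·(-2)) - 4·(1·(-6) - 2·(-2)) + 2·(1·(-2) - (-4)·(-2)) = (-1)·28 - 4·(-2) + 2·(-10) = -40.
So p(s) = det(sI - A) = s^3 + 11s^2 + 38s + 40.
Rational-root test: any integer root divides 40. Testing small divisors, s = -2 works: p(-2) = -8 + 44 + (-76) + 40 = 0, so (s + 2) is a factor.
Dividing, p(s) = (s + 2)(s^2 + 9s + 20).
Factor s^2 + 9s + 20: two numbers with sum -9 and product 20 are -4 and -5, so s^2 + 9s + 20 = (s + 4)(s + 5).
Hence p(s) = (s + 2) (s + 4) (s + 5), with roots -5, -4, -2.
The eigenvalues -5, -4, -2 are distinct and real, so A is diagonalisable and x(t) = e^{At} x(0) = V diag(e^{λ_i t}) V^{-1} x(0), where the columns of V are the eigenvectors.
λ = -5: A - (-5)I = [[4, 4, 2], [1, 1, 2], [-2, -2, -1]]. v must be orthogonal to every row; (row 1) × (row 2) = [6, -6, 0], so take v_1 = [1, -1, 0]^T.
λ = -4: A - (-4)I = [[3, 4, 2], [1, 0, 2], [-2, -2, -2]]. v must be orthogonal to every row; (row 1) × (row 2) = [8, -4, -4], so take v_2 = [-2, 1, 1]^T.
λ = -2: A - (-2)I = [[1, 4, 2], [1, -2, 2], [-2, -2, -4]]. v must be orthogonal to every row; (row 1) × (row 2) = [12, 0, -6], so take v_3 = [2, 0, -1]^T.
V = [v_1 v_2 v_3] = [[1, -2, 2], [-1, 1, 0], [0, 1, -1]] has det V = -1, so V^{-1} = adj(V)/det V = [[1, 0, 2], [1, 1, 2], [1, 1, 1]].
Modal coordinates z(0) = V^{-1} x(0): 1·3 + 0·(-3) + 2·2 = 7; 1·3 + 1·(-3) + 2·2 = 4; 1·3 + 1·(-3) + 1·2 = 2; so z(0) = [7, 4, 2]^T.
x_3(t) = Σ_i (v_i)_3 · z_i(0) · e^{λ_i t} (row 3 of V times the modal terms).
x_3(0.5) = 0·7·e^{-5·0.5} + 1·4·e^{-4·0.5} + (-1)·2·e^{-2·0.5} = 0·0.082085 + 4·0.135335 + (-2)·0.367879 = -0.1944.

-0.1944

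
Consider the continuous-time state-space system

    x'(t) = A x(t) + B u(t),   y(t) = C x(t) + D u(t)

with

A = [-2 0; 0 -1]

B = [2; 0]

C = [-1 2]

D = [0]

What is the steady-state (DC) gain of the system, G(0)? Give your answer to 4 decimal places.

G(0) = C(-A)^{-1}B + D = -C A^{-1} B + D.
det A = 2, so A^{-1} = (1/2)·adj(A) = [[-1/2, 0], [0, -1]]
A^{-1} B = [-1, 0]^T
C A^{-1} B = 1
G(0) = D - C A^{-1} B = 0 - (1) = -1

-1.0000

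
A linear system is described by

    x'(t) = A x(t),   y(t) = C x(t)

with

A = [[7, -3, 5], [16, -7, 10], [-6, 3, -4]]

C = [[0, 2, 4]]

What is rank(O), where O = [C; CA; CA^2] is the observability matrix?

CA = [[8, -2, 4]]
CA^2 = [[0, 2, 4]]
Observability matrix O = [C; CA; CA^2] = [[0, 2, 4], [8, -2, 4], [0, 2, 4]]
The columns c1, c2, c3 of O are linearly dependent: -c1 - 2·c2 + c3 = 0 (check each entry), so rank(O) ≤ 2.
The 2×2 minor from rows 1, 2, columns 1, 2 is 0·(-2) - 2·8 = 0 - 16 = -16 ≠ 0, so rank(O) = 2.
rank(O) = 2 < n = 3, so the pair (A, C) is not completely observable.

2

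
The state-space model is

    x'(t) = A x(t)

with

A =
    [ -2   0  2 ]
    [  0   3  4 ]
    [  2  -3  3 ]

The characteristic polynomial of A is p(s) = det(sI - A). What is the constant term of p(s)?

Expand det(sI - A) for the 3×3 matrix.
p(s) = s^3 - 4s^2 + 5s + 54.
(Check: constant term = det(-A) = (-1)^3 det A = 54; coefficient of s^2 = -tr A = -4.)
The constant term is 54.

54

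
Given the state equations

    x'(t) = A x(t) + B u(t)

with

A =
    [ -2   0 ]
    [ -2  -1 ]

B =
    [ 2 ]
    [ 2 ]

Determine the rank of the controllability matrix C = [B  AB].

AB = [[-4], [-6]]
Controllability matrix C = [B  AB] = [[2, -4], [2, -6]]
det(C) = 2·(-6) - (-4)·2 = -12 - (-8) = -4 ≠ 0, so rank(C) = 2.
rank(C) = 2 = n, so the pair (A, B) is completely controllable.

2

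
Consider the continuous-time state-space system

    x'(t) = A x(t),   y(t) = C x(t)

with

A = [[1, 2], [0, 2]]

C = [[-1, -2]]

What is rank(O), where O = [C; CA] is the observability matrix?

CA = [[-1, -6]]
Observability matrix O = [C; CA] = [[-1, -2], [-1, -6]]
det(O) = (-1)·(-6) - (-2)·(-1) = 6 - 2 = 4 ≠ 0, so rank(O) = 2.
rank(O) = 2 = n, so the pair (A, C) is completely observable.

2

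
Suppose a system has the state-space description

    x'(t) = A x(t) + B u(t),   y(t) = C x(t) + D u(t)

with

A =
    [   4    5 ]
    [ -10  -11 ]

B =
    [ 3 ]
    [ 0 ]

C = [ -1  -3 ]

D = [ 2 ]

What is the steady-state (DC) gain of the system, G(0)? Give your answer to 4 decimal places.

11.5000

G(0) = C(-A)^{-1}B + D = -C A^{-1} B + D.
det A = 6, so A^{-1} = (1/6)·adj(A) = [[-11/6, -5/6], [5/3, 2/3]]
A^{-1} B = [-11/2, 5]^T
C A^{-1} B = -19/2
G(0) = D - C A^{-1} B = 2 - (-19/2) = 23/2 ≈ 11.5000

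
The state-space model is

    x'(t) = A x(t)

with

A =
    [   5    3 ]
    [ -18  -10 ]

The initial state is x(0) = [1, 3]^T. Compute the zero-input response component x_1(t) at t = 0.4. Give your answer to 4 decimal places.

3.0124

det(sI - A) = s^2 - (tr A)s + det A, with tr A = 5 + (-10) = -5 and det A = 5·(-10) - 3·(-18) = -50 - (-54) = 4.
So p(s) = det(sI - A) = s^2 + 5s + 4.
Factor s^2 + 5s + 4: two numbers with sum -5 and product 4 are -1 and -4, so s^2 + 5s + 4 = (s + 1)(s + 4).
Hence p(s) = (s + 1) (s + 4), with roots -4, -1.
The eigenvalues -4, -1 are distinct and real, so A is diagonalisable and x(t) = e^{At} x(0) = V diag(e^{λ_i t}) V^{-1} x(0), where the columns of V are the eigenvectors.
λ = -4: A - (-4)I = [[9, 3], [-18, -6]]. Row 1 gives 9·v1 + 3·v2 = 0, so take v_1 = [-1, 3]^T.
λ = -1: A - (-1)I = [[6, 3], [-18, -9]]. Row 1 gives 6·v1 + 3·v2 = 0, so take v_2 = [-1, 2]^T.
V = [v_1 v_2] = [[-1, -1], [3, 2]] has det V = 1, so V^{-1} = adj(V)/det V = [[2, 1], [-3, -1]].
Modal coordinates z(0) = V^{-1} x(0): 2·1 + 1·3 = 5; (-3)·1 + (-1)·3 = -6; so z(0) = [5, -6]^T.
x_1(t) = Σ_i (v_i)_1 · z_i(0) · e^{λ_i t} (row 1 of V times the modal terms).
x_1(0.4) = (-1)·5·e^{-4·0.4} + (-1)·(-6)·e^{-1·0.4} = (-5)·0.201897 + 6·0.670320 = 3.0124.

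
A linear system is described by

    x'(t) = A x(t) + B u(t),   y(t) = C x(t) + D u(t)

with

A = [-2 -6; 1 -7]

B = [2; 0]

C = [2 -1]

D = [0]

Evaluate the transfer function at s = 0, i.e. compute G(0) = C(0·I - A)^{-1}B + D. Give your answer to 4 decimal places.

G(0) = C(-A)^{-1}B + D = -C A^{-1} B + D.
det A = 20, so A^{-1} = (1/20)·adj(A) = [[-7/20, 3/10], [-1/20, -1/10]]
A^{-1} B = [-7/10, -1/10]^T
C A^{-1} B = -13/10
G(0) = D - C A^{-1} B = 0 - (-13/10) = 13/10 ≈ 1.3000

1.3000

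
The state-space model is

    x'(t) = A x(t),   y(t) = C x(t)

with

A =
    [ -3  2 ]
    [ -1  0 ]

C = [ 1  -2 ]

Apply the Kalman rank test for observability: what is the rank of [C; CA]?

CA = [[-1, 2]]
Observability matrix O = [C; CA] = [[1, -2], [-1, 2]]
Every row of O is a scalar multiple of row 1 = [1, -2] (multipliers 1, -1), so the rows span a one-dimensional space.
O ≠ 0, hence rank(O) = 1.
rank(O) = 1 < n = 2, so the pair (A, C) is not completely observable.

1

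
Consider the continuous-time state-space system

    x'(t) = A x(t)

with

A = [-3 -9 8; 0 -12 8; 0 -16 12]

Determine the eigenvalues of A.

-4, -3, 4

det(sI - A) = s^3 - (tr A)s^2 + (M11 + M22 + M33)s - det A, where Mii is the 2×2 principal minor of A obtained by deleting row i and column i.
tr A = (-3) + (-12) + 12 = -3; M11 = (-12)·12 - 8·(-16) = -144 - (-128) = -16; M22 = (-3)·12 - 8·0 = -36 - 0 = -36; M33 = (-3)·(-12) - (-9)·0 = 36 - 0 = 36; sum of minors = -16.
det A = (-3)·((-12)·12 - 8·(-16)) - (-9)·(0·12 - 8·0) + 8·(0·(-16) - (-12)·0) = (-3)·(-16) - (-9)·0 + 8·0 = 48.
So p(s) = det(sI - A) = s^3 + 3s^2 - 16s - 48.
Rational-root test: any integer root divides -48. Testing small divisors, s = -3 works: p(-3) = -27 + 27 + 48 + (-48) = 0, so (s + 3) is a factor.
Dividing, p(s) = (s + 3)(s^2 - 16).
Factor s^2 - 16: two numbers with sum 0 and product -16 are 4 and -4, so s^2 - 16 = (s - 4)(s + 4).
Hence p(s) = (s - 4) (s + 3) (s + 4), with roots -4, -3, 4.
At least one eigenvalue has non-negative real part, so the system is not asymptotically stable.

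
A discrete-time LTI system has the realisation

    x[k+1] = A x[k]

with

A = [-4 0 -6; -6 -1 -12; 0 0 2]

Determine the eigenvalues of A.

det(zI - A) = z^3 - (tr A)z^2 + (M11 + M22 + M33)z - det A, where Mii is the 2×2 principal minor of A obtained by deleting row i and column i.
tr A = (-4) + (-1) + 2 = -3; M11 = (-1)·2 - (-12)·0 = -2 - 0 = -2; M22 = (-4)·2 - (-6)·0 = -8 - 0 = -8; M33 = (-4)·(-1) - 0·(-6) = 4 - 0 = 4; sum of minors = -6.
det A = (-4)·((-1)·2 - (-12)·0) - 0·((-6)·2 - (-12)·0) + (-6)·((-6)·0 - (-1)·0) = (-4)·(-2) - 0·(-12) + (-6)·0 = 8.
So p(z) = det(zI - A) = z^3 + 3z^2 - 6z - 8.
Rational-root test: any integer root divides -8. Testing small divisors, z = -1 works: p(-1) = -1 + 3 + 6 + (-8) = 0, so (z + 1) is a factor.
Dividing, p(z) = (z + 1)(z^2 + 2z - 8).
Factor z^2 + 2z - 8: two numbers with sum -2 and product -8 are 2 and -4, so z^2 + 2z - 8 = (z - 2)(z + 4).
Hence p(z) = (z - 2) (z + 1) (z + 4), with roots -4, -1, 2.

-4, -1, 2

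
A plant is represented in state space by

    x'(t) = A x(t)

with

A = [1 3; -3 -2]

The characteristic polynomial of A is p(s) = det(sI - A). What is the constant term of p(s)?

For a 2×2 matrix, det(sI - A) = s^2 - (tr A)s + det A.
tr A = -1, det A = 7.
So p(s) = s^2 + s + 7.
The constant term is 7.

7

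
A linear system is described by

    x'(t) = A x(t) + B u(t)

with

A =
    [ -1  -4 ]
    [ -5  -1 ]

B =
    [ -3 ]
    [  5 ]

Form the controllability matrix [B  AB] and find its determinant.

AB = [[-17], [10]]
Controllability matrix C = [B  AB] = [[-3, -17], [5, 10]]
det(C) = (-3)·10 - (-17)·5 = -30 - (-85) = 55
Since det(C) ≠ 0, rank(C) = 2 and the system is completely controllable.

55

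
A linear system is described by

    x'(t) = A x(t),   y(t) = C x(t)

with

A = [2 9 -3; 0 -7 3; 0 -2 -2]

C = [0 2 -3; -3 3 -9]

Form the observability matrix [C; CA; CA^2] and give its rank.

2

CA = [[0, -8, 12], [-6, -30, 36]]
CA^2 = [[0, 32, -48], [-12, 84, -144]]
Observability matrix O = [C; CA; CA^2] = [[0, 2, -3], [-3, 3, -9], [0, -8, 12], [-6, -30, 36], [0, 32, -48], [-12, 84, -144]]
The columns c1, c2, c3 of O are linearly dependent: -3·c1 + 3·c2 + 2·c3 = 0 (check each entry), so rank(O) ≤ 2.
The 2×2 minor from rows 1, 2, columns 1, 2 is 0·3 - 2·(-3) = 0 - (-6) = 6 ≠ 0, so rank(O) = 2.
rank(O) = 2 < n = 3, so the pair (A, C) is not completely observable.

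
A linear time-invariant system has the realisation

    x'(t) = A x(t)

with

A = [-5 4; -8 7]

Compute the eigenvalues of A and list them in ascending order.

-1, 3

det(sI - A) = s^2 - (tr A)s + det A, with tr A = (-5) + 7 = 2 and det A = (-5)·7 - 4·(-8) = -35 - (-32) = -3.
So p(s) = det(sI - A) = s^2 - 2s - 3.
Factor s^2 - 2s - 3: two numbers with sum 2 and product -3 are 3 and -1, so s^2 - 2s - 3 = (s - 3)(s + 1).
Hence p(s) = (s - 3) (s + 1), with roots -1, 3.
At least one eigenvalue has non-negative real part, so the system is not asymptotically stable.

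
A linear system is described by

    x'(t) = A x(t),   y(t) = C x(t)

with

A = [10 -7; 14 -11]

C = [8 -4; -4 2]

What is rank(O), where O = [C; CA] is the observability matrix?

1

CA = [[24, -12], [-12, 6]]
Observability matrix O = [C; CA] = [[8, -4], [-4, 2], [24, -12], [-12, 6]]
Every row of O is a scalar multiple of row 1 = [8, -4] (multipliers 1, -1/2, 3, -3/2), so the rows span a one-dimensional space.
O ≠ 0, hence rank(O) = 1.
rank(O) = 1 < n = 2, so the pair (A, C) is not completely observable.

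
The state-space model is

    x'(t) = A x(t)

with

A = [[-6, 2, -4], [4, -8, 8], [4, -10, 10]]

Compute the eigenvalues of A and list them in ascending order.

-4, -2, 2

det(sI - A) = s^3 - (tr A)s^2 + (M11 + M22 + M33)s - det A, where Mii is the 2×2 principal minor of A obtained by deleting row i and column i.
tr A = (-6) + (-8) + 10 = -4; M11 = (-8)·10 - 8·(-10) = -80 - (-80) = 0; M22 = (-6)·10 - (-4)·4 = -60 - (-16) = -44; M33 = (-6)·(-8) - 2·4 = 48 - 8 = 40; sum of minors = -4.
det A = (-6)·((-8)·10 - 8·(-10)) - 2·(4·10 - 8·4) + (-4)·(4·(-10) - (-8)·4) = (-6)·0 - 2·8 + (-4)·(-8) = 16.
So p(s) = det(sI - A) = s^3 + 4s^2 - 4s - 16.
Rational-root test: any integer root divides -16. Testing small divisors, s = -2 works: p(-2) = -8 + 16 + 8 + (-16) = 0, so (s + 2) is a factor.
Dividing, p(s) = (s + 2)(s^2 + 2s - 8).
Factor s^2 + 2s - 8: two numbers with sum -2 and product -8 are 2 and -4, so s^2 + 2s - 8 = (s - 2)(s + 4).
Hence p(s) = (s - 2) (s + 2) (s + 4), with roots -4, -2, 2.
At least one eigenvalue has non-negative real part, so the system is not asymptotically stable.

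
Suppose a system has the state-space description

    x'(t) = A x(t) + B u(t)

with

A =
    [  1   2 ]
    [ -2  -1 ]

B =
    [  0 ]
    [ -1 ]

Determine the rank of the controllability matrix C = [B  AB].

2

AB = [[-2], [1]]
Controllability matrix C = [B  AB] = [[0, -2], [-1, 1]]
det(C) = 0·1 - (-2)·(-1) = 0 - 2 = -2 ≠ 0, so rank(C) = 2.
rank(C) = 2 = n, so the pair (A, B) is completely controllable.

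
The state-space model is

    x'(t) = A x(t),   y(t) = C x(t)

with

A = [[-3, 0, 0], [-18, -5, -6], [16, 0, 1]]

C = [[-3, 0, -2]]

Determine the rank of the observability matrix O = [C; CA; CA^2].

2

CA = [[-23, 0, -2]]
CA^2 = [[37, 0, -2]]
Observability matrix O = [C; CA; CA^2] = [[-3, 0, -2], [-23, 0, -2], [37, 0, -2]]
Column 2 of O is identically zero, so rank(O) ≤ 2.
The 2×2 minor from rows 1, 2, columns 1, 3 is (-3)·(-2) - (-2)·(-23) = 6 - 46 = -40 ≠ 0, so rank(O) = 2.
rank(O) = 2 < n = 3, so the pair (A, C) is not completely observable.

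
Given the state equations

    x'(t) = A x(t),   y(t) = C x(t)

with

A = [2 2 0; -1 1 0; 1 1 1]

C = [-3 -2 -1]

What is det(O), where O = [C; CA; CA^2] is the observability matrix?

CA = [[-5, -9, -1]]
CA^2 = [[-2, -20, -1]]
Observability matrix O = [C; CA; CA^2] = [[-3, -2, -1], [-5, -9, -1], [-2, -20, -1]]
Expanding along the first row, det(O) = (-3)·((-9)·(-1) - (-1)·(-20)) - (-2)·((-5)·(-1) - (-1)·(-2)) + (-1)·((-5)·(-20) - (-9)·(-2)) = (-3)·(-11) - (-2)·3 + (-1)·82 = -43
Since det(O) ≠ 0, rank(O) = 3 and the system is completely observable.

-43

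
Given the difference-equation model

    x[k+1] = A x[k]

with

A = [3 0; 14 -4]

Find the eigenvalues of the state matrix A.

det(zI - A) = z^2 - (tr A)z + det A, with tr A = 3 + (-4) = -1 and det A = 3·(-4) - 0·14 = -12 - 0 = -12.
So p(z) = det(zI - A) = z^2 + z - 12.
Factor z^2 + z - 12: two numbers with sum -1 and product -12 are 3 and -4, so z^2 + z - 12 = (z - 3)(z + 4).
Hence p(z) = (z - 3) (z + 4), with roots -4, 3.

-4, 3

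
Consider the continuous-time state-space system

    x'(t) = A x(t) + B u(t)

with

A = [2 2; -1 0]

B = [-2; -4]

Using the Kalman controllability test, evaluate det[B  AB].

-52

AB = [[-12], [2]]
Controllability matrix C = [B  AB] = [[-2, -12], [-4, 2]]
det(C) = (-2)·2 - (-12)·(-4) = -4 - 48 = -52
Since det(C) ≠ 0, rank(C) = 2 and the system is completely controllable.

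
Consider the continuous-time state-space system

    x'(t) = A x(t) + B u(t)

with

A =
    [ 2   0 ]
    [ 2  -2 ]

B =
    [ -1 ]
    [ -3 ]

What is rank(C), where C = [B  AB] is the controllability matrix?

AB = [[-2], [4]]
Controllability matrix C = [B  AB] = [[-1, -2], [-3, 4]]
det(C) = (-1)·4 - (-2)·(-3) = -4 - 6 = -10 ≠ 0, so rank(C) = 2.
rank(C) = 2 = n, so the pair (A, B) is completely controllable.

2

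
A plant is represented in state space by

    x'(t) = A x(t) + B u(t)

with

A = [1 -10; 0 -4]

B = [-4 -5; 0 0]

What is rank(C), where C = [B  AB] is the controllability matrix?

AB = [[-4, -5], [0, 0]]
Controllability matrix C = [B  AB] = [[-4, -5, -4, -5], [0, 0, 0, 0]]
Every column of C is a scalar multiple of column 1 = [-4, 0] (multipliers 1, 5/4, 1, 5/4), so the columns span a one-dimensional space.
C ≠ 0, hence rank(C) = 1.
rank(C) = 1 < n = 2, so the pair (A, B) is not completely controllable.

1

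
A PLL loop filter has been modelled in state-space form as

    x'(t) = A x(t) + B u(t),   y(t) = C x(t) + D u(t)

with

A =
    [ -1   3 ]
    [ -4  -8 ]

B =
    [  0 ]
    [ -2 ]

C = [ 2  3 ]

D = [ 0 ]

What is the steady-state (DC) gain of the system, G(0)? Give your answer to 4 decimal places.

-0.9000

G(0) = C(-A)^{-1}B + D = -C A^{-1} B + D.
det A = 20, so A^{-1} = (1/20)·adj(A) = [[-2/5, -3/20], [1/5, -1/20]]
A^{-1} B = [3/10, 1/10]^T
C A^{-1} B = 9/10
G(0) = D - C A^{-1} B = 0 - (9/10) = -9/10 ≈ -0.9000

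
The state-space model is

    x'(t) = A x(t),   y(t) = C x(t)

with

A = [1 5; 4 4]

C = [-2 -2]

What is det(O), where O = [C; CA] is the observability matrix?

CA = [[-10, -18]]
Observability matrix O = [C; CA] = [[-2, -2], [-10, -18]]
det(O) = (-2)·(-18) - (-2)·(-10) = 36 - 20 = 16
Since det(O) ≠ 0, rank(O) = 2 and the system is completely observable.

16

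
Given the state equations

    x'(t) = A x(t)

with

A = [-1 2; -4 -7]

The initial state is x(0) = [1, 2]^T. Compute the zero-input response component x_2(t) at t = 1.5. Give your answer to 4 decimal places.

-0.0411

det(sI - A) = s^2 - (tr A)s + det A, with tr A = (-1) + (-7) = -8 and det A = (-1)·(-7) - 2·(-4) = 7 - (-8) = 15.
So p(s) = det(sI - A) = s^2 + 8s + 15.
Factor s^2 + 8s + 15: two numbers with sum -8 and product 15 are -3 and -5, so s^2 + 8s + 15 = (s + 3)(s + 5).
Hence p(s) = (s + 3) (s + 5), with roots -5, -3.
The eigenvalues -5, -3 are distinct and real, so A is diagonalisable and x(t) = e^{At} x(0) = V diag(e^{λ_i t}) V^{-1} x(0), where the columns of V are the eigenvectors.
λ = -5: A - (-5)I = [[4, 2], [-4, -2]]. Row 1 gives 4·v1 + 2·v2 = 0, so take v_1 = [-1, 2]^T.
λ = -3: A - (-3)I = [[2, 2], [-4, -4]]. Row 1 gives 2·v1 + 2·v2 = 0, so take v_2 = [1, -1]^T.
V = [v_1 v_2] = [[-1, 1], [2, -1]] has det V = -1, so V^{-1} = adj(V)/det V = [[1, 1], [2, 1]].
Modal coordinates z(0) = V^{-1} x(0): 1·1 + 1·2 = 3; 2·1 + 1·2 = 4; so z(0) = [3, 4]^T.
x_2(t) = Σ_i (v_i)_2 · z_i(0) · e^{λ_i t} (row 2 of V times the modal terms).
x_2(1.5) = 2·3·e^{-5·1.5} + (-1)·4·e^{-3·1.5} = 6·0.000553 + (-4)·0.011109 = -0.0411.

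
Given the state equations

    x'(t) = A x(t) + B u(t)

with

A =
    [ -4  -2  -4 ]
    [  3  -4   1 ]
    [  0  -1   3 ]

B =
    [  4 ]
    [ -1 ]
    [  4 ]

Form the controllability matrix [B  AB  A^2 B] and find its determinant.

AB = [[-30], [20], [13]]
A^2B = [[28], [-157], [19]]
Controllability matrix C = [B  AB  A^2B] = [[4, -30, 28], [-1, 20, -157], [4, 13, 19]]
Expanding along the first row, det(C) = 4·(20·19 - (-157)·13) - (-30)·((-1)·19 - (-157)·4) + 28·((-1)·13 - 20·4) = 4·2421 - (-30)·609 + 28·(-93) = 25350
Since det(C) ≠ 0, rank(C) = 3 and the system is completely controllable.

25350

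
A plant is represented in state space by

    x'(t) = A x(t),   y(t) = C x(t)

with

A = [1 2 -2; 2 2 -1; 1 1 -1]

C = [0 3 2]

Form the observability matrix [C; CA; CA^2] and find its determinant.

299

CA = [[8, 8, -5]]
CA^2 = [[19, 27, -19]]
Observability matrix O = [C; CA; CA^2] = [[0, 3, 2], [8, 8, -5], [19, 27, -19]]
Expanding along the first row, det(O) = 0·(8·(-19) - (-5)·27) - 3·(8·(-19) - (-5)·19) + 2·(8·27 - 8·19) = 0·(-17) - 3·(-57) + 2·64 = 299
Since det(O) ≠ 0, rank(O) = 3 and the system is completely observable.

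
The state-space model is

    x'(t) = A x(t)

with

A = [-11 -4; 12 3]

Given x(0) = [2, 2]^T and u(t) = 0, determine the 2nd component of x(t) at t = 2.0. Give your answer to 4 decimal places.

det(sI - A) = s^2 - (tr A)s + det A, with tr A = (-11) + 3 = -8 and det A = (-11)·3 - (-4)·12 = -33 - (-48) = 15.
So p(s) = det(sI - A) = s^2 + 8s + 15.
Factor s^2 + 8s + 15: two numbers with sum -8 and product 15 are -3 and -5, so s^2 + 8s + 15 = (s + 3)(s + 5).
Hence p(s) = (s + 3) (s + 5), with roots -5, -3.
The eigenvalues -5, -3 are distinct and real, so A is diagonalisable and x(t) = e^{At} x(0) = V diag(e^{λ_i t}) V^{-1} x(0), where the columns of V are the eigenvectors.
λ = -5: A - (-5)I = [[-6, -4], [12, 8]]. Row 1 gives (-6)·v1 + (-4)·v2 = 0, so take v_1 = [2, -3]^T.
λ = -3: A - (-3)I = [[-8, -4], [12, 6]]. Row 1 gives (-8)·v1 + (-4)·v2 = 0, so take v_2 = [1, -2]^T.
V = [v_1 v_2] = [[2, 1], [-3, -2]] has det V = -1, so V^{-1} = adj(V)/det V = [[2, 1], [-3, -2]].
Modal coordinates z(0) = V^{-1} x(0): 2·2 + 1·2 = 6; (-3)·2 + (-2)·2 = -10; so z(0) = [6, -10]^T.
x_2(t) = Σ_i (v_i)_2 · z_i(0) · e^{λ_i t} (row 2 of V times the modal terms).
x_2(2.0) = (-3)·6·e^{-5·2.0} + (-2)·(-10)·e^{-3·2.0} = (-18)·0.000045 + 20·0.002479 = 0.0488.

0.0488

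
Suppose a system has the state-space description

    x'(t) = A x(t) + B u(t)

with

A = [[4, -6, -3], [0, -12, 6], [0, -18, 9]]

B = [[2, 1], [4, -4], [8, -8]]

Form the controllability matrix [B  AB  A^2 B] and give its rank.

2

AB = [[-40, 52], [0, 0], [0, 0]]
A^2B = [[-160, 208], [0, 0], [0, 0]]
Controllability matrix C = [B  AB  A^2B] = [[2, 1, -40, 52, -160, 208], [4, -4, 0, 0, 0, 0], [8, -8, 0, 0, 0, 0]]
The rows r1, r2, r3 of C are linearly dependent: -2·r2 + r3 = 0 (check each entry), so rank(C) ≤ 2.
The 2×2 minor from rows 1, 2, columns 1, 2 is 2·(-4) - 1·4 = -8 - 4 = -12 ≠ 0, so rank(C) = 2.
rank(C) = 2 < n = 3, so the pair (A, B) is not completely controllable.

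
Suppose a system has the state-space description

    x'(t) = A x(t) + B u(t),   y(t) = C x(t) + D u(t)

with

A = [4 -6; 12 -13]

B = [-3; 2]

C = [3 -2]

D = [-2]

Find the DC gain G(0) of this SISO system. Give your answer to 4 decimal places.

-5.2500

G(0) = C(-A)^{-1}B + D = -C A^{-1} B + D.
det A = 20, so A^{-1} = (1/20)·adj(A) = [[-13/20, 3/10], [-3/5, 1/5]]
A^{-1} B = [51/20, 11/5]^T
C A^{-1} B = 13/4
G(0) = D - C A^{-1} B = -2 - (13/4) = -21/4 ≈ -5.2500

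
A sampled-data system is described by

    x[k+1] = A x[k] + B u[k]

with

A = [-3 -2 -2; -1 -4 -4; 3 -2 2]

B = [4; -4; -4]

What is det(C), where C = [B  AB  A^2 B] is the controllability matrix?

AB = [[4], [28], [12]]
A^2B = [[-92], [-164], [-20]]
Controllability matrix C = [B  AB  A^2B] = [[4, 4, -92], [-4, 28, -164], [-4, 12, -20]]
Expanding along the first row, det(C) = 4·(28·(-20) - (-164)·12) - 4·((-4)·(-20) - (-164)·(-4)) + (-92)·((-4)·12 - 28·(-4)) = 4·1408 - 4·(-576) + (-92)·64 = 2048
Since det(C) ≠ 0, rank(C) = 3 and the system is completely controllable.

2048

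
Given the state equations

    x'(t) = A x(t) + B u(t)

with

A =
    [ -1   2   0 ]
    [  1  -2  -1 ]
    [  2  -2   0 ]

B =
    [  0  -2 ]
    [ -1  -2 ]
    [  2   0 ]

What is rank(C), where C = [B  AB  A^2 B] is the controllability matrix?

3

AB = [[-2, -2], [0, 2], [2, 0]]
A^2B = [[2, 6], [-4, -6], [-4, -8]]
Controllability matrix C = [B  AB  A^2B] = [[0, -2, -2, -2, 2, 6], [-1, -2, 0, 2, -4, -6], [2, 0, 2, 0, -4, -8]]
Take the 3×3 submatrix of C formed by columns 1, 2, 3: [[0, -2, -2], [-1, -2, 0], [2, 0, 2]]. Its determinant is 0·((-2)·2 - 0·0) - (-2)·((-1)·2 - 0·2) + (-2)·((-1)·0 - (-2)·2) = 0·(-4) - (-2)·(-2) + (-2)·4 = -12 ≠ 0.
So rank(C) ≥ 3; since C has 3 rows, rank(C) = 3.
rank(C) = 3 = n, so the pair (A, B) is completely controllable.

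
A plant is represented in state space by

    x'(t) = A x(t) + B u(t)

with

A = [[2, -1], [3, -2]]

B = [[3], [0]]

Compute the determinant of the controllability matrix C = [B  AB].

AB = [[6], [9]]
Controllability matrix C = [B  AB] = [[3, 6], [0, 9]]
det(C) = 3·9 - 6·0 = 27 - 0 = 27
Since det(C) ≠ 0, rank(C) = 2 and the system is completely controllable.

27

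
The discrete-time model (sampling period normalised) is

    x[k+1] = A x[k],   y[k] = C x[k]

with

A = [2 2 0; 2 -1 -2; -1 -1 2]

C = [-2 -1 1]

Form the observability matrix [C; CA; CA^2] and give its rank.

CA = [[-7, -4, 4]]
CA^2 = [[-26, -14, 16]]
Observability matrix O = [C; CA; CA^2] = [[-2, -1, 1], [-7, -4, 4], [-26, -14, 16]]
det(O) = (-2)·((-4)·16 - 4·(-14)) - (-1)·((-7)·16 - 4·(-26)) + 1·((-7)·(-14) - (-4)·(-26)) = (-2)·(-8) - (-1)·(-8) + 1·(-6) = 2 ≠ 0, so rank(O) = 3.
rank(O) = 3 = n, so the pair (A, C) is completely observable.

3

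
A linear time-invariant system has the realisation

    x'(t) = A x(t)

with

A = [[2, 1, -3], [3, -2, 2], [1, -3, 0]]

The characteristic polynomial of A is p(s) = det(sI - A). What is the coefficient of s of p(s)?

Expand det(sI - A) for the 3×3 matrix.
p(s) = s^3 + 2s - 35.
(Check: constant term = det(-A) = (-1)^3 det A = -35; coefficient of s^2 = -tr A = 0.)
The coefficient of s is 2.

2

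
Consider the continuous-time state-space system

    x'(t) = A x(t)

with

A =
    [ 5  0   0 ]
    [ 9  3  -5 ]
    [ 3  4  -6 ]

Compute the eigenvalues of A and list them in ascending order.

det(sI - A) = s^3 - (tr A)s^2 + (M11 + M22 + M33)s - det A, where Mii is the 2×2 principal minor of A obtained by deleting row i and column i.
tr A = 5 + 3 + (-6) = 2; M11 = 3·(-6) - (-5)·4 = -18 - (-20) = 2; M22 = 5·(-6) - 0·3 = -30 - 0 = -30; M33 = 5·3 - 0·9 = 15 - 0 = 15; sum of minors = -13.
det A = 5·(3·(-6) - (-5)·4) - 0·(9·(-6) - (-5)·3) + 0·(9·4 - 3·3) = 5·2 - 0·(-39) + 0·27 = 10.
So p(s) = det(sI - A) = s^3 - 2s^2 - 13s - 10.
Rational-root test: any integer root divides -10. Testing small divisors, s = -1 works: p(-1) = -1 + (-2) + 13 + (-10) = 0, so (s + 1) is a factor.
Dividing, p(s) = (s + 1)(s^2 - 3s - 10).
Factor s^2 - 3s - 10: two numbers with sum 3 and product -10 are 5 and -2, so s^2 - 3s - 10 = (s - 5)(s + 2).
Hence p(s) = (s - 5) (s + 1) (s + 2), with roots -2, -1, 5.
At least one eigenvalue has non-negative real part, so the system is not asymptotically stable.

-2, -1, 5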